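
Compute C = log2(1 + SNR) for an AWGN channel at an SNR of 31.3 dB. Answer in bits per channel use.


SNR_linear = 10^(31.3/10) = 1348.9629; C = log2(1 + SNR_linear) = log2(1 + 1348.9629) = 10.3987

10.3987 bits/channel use


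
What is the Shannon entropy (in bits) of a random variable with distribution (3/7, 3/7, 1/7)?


H = -sum(p_i * log2(p_i)). Terms: -(3/7)*log2(3/7) = 0.523882; -(3/7)*log2(3/7) = 0.523882; -(1/7)*log2(1/7) = 0.401051. H = 0.523882 + 0.523882 + 0.401051 = 1.4488

1.4488 bits


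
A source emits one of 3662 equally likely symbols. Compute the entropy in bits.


H = log2(n) = log2(3662) = 11.8384

11.8384 bits


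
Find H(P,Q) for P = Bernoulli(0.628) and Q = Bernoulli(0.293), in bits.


H(P,Q) = -p*log2(q) - (1-p)*log2(1-q). -0.628*log2(0.293) = 1.112205; -0.372*log2(0.707) = 0.186081. H(P,Q) = 1.112205 + 0.186081 = 1.2983

1.2983 bits


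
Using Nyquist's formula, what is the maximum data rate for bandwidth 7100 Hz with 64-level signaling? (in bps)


Rate = 2 * B * log2(M) = 2 * 7100 * 6.0 = 85200.0

85200.0 bps


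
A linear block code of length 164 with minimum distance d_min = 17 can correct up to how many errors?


Correction capability = floor((d-1)/2) = floor((17-1)/2) = 8

8 errors


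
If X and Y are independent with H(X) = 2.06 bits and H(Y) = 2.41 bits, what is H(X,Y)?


For independent variables, H(X,Y) = H(X) + H(Y) = 2.06 + 2.41 = 4.47

4.47 bits


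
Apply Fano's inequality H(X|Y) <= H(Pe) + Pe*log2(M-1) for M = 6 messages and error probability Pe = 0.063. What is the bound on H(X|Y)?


H(Pe) = -Pe*log2(Pe) - (1-Pe)*log2(1-Pe) = -0.063*log2(0.063) - 0.937*log2(0.937) = 0.251276 + 0.087965 = 0.3392. Pe*log2(M-1) = 0.063*log2(5) = 0.146281. Bound = H(Pe) + Pe*log2(M-1) = 0.251276 + 0.087965 + 0.146281 = 0.4855

0.4855 bits


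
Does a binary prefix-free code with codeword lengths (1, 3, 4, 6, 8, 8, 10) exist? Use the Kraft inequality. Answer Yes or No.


Kraft sum = sum(2^(-l_i)) = 0.7119, need <= 1. Result: satisfied (a binary prefix-free code with these lengths exists)

Yes


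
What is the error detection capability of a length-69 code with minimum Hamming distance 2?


Detection capability = d_min - 1 = 2 - 1 = 1

1 errors


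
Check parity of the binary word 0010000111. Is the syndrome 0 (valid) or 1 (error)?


Syndrome = XOR of all bits = 0 XOR 0 XOR 1 XOR 0 XOR 0 XOR 0 XOR 0 XOR 1 XOR 1 XOR 1 = 0

0


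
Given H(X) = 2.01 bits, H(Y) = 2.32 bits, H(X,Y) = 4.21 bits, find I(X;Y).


I(X;Y) = H(X) + H(Y) - H(X,Y) = 2.01 + 2.32 - 4.21 = 0.12

0.12 bits


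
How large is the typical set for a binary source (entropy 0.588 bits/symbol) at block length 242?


log2|A_typical| = nH = 242 * 0.588 = 142.296, so |A_typical| ~ 2^142.296 = 6.845e+42

6.845e+42


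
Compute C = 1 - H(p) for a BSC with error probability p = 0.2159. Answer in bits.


H(p) = -p*log2(p) - (1-p)*log2(1-p) = -0.2159*log2(0.2159) - 0.7841*log2(0.7841) = 0.477477 + 0.275133 = 0.7526. C = 1 - H(p) = 1 - 0.7526 = 0.2474

0.2474 bits


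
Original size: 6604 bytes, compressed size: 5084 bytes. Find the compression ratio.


Ratio = original / compressed = 6604 / 5084 = 1.299

1.299


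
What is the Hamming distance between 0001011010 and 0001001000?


Count differing positions: . . . . . ^ . . ^ . = 2 differences

2


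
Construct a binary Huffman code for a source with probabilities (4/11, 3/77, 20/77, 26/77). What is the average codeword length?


Huffman construction (repeatedly merge the two least-probable nodes; each merge adds 1 bit to every symbol beneath it): 3/77 + 20/77 = 23/77; 23/77 + 26/77 = 7/11; 4/11 + 7/11 = 1. Resulting codeword lengths (in the order the probabilities were given): (1, 3, 3, 2). L_avg = sum(p_i * l_i) = 4/11*1 + 3/77*3 + 20/77*3 + 26/77*2 = 149/77 = 1.9351

1.9351 bits


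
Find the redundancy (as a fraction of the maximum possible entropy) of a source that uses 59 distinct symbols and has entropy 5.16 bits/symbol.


H_max = log2(K) = log2(59) = 5.8826 bits/symbol. Redundancy = 1 - H/H_max = 1 - 5.16/5.8826 = 1 - 0.8772 = 0.1228

0.1228


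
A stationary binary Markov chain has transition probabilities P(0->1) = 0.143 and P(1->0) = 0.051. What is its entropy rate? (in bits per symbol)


Stationary distribution: pi_0 = p10/(p01+p10) = 0.2629, pi_1 = 0.7371. Entropy rate H' = pi_0*H(p01) + pi_1*H(p10) = 0.2629*0.592 + 0.7371*0.2906 = 0.3699

0.3699 bits/symbol


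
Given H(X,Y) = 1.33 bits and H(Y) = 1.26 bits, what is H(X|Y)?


H(X|Y) = H(X,Y) - H(Y) = 1.33 - 1.26 = 0.07

0.07 bits


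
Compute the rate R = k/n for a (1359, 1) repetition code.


Rate = k/n = 1/1359

1/1359


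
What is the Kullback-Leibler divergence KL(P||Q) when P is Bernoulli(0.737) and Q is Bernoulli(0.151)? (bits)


KL = p*log2(p/q) + (1-p)*log2((1-p)/(1-q)) = 0.737*log2(0.737/0.151) + 0.263*log2(0.263/0.849) = 1.2409

1.2409 bits


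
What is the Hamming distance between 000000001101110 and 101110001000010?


Count differing positions: ^ . ^ ^ ^ . . . . ^ . ^ ^ . . = 7 differences

7


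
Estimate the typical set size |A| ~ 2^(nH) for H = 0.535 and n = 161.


log2|A_typical| = nH = 161 * 0.535 = 86.135, so |A_typical| ~ 2^86.135 = 8.496e+25

8.496e+25


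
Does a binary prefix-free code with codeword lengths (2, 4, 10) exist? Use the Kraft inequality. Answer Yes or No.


Kraft sum = sum(2^(-l_i)) = 0.3135, need <= 1. Result: satisfied (a binary prefix-free code with these lengths exists)

Yes


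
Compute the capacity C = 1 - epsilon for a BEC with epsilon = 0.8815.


C = 1 - epsilon = 1 - 0.8815 = 0.1185

0.1185 bits


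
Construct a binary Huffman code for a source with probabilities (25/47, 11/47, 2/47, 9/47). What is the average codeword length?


Huffman construction (repeatedly merge the two least-probable nodes; each merge adds 1 bit to every symbol beneath it): 2/47 + 9/47 = 11/47; 11/47 + 11/47 = 22/47; 22/47 + 25/47 = 1. Resulting codeword lengths (in the order the probabilities were given): (1, 2, 3, 3). L_avg = sum(p_i * l_i) = 25/47*1 + 11/47*2 + 2/47*3 + 9/47*3 = 80/47 = 1.7021

1.7021 bits


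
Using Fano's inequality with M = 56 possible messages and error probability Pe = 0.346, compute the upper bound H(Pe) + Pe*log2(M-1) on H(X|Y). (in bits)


H(Pe) = -Pe*log2(Pe) - (1-Pe)*log2(1-Pe) = -0.346*log2(0.346) - 0.654*log2(0.654) = 0.529780 + 0.400665 = 0.9304. Pe*log2(M-1) = 0.346*log2(55) = 2.000350. Bound = H(Pe) + Pe*log2(M-1) = 0.529780 + 0.400665 + 2.000350 = 2.9308

2.9308 bits


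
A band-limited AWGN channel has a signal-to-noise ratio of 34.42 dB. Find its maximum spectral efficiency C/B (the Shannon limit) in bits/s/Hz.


SNR_linear = 10^(34.42/10) = 2766.9416; C/B = log2(1 + SNR_linear) = log2(1 + 2766.9416) = 11.4346

11.4346 bits/s/Hz


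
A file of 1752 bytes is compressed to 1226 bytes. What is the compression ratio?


Ratio = original / compressed = 1752 / 1226 = 1.429

1.429


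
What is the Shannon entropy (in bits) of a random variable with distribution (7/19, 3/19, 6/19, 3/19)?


H = -sum(p_i * log2(p_i)). Terms: -(7/19)*log2(7/19) = 0.530737; -(3/19)*log2(3/19) = 0.420468; -(6/19)*log2(6/19) = 0.525147; -(3/19)*log2(3/19) = 0.420468. H = 0.530737 + 0.420468 + 0.525147 + 0.420468 = 1.8968

1.8968 bits


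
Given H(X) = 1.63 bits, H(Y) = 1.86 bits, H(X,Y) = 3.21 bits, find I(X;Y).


I(X;Y) = H(X) + H(Y) - H(X,Y) = 1.63 + 1.86 - 3.21 = 0.28

0.28 bits


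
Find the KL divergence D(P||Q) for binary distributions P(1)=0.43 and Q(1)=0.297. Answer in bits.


KL = p*log2(p/q) + (1-p)*log2((1-p)/(1-q)) = 0.43*log2(0.43/0.297) + 0.57*log2(0.57/0.703) = 0.0571

0.0571 bits


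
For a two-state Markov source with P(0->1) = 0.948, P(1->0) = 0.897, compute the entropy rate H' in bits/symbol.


Stationary distribution: pi_0 = p10/(p01+p10) = 0.4862, pi_1 = 0.5138. Entropy rate H' = pi_0*H(p01) + pi_1*H(p10) = 0.4862*0.2948 + 0.5138*0.4784 = 0.3892

0.3892 bits/symbol


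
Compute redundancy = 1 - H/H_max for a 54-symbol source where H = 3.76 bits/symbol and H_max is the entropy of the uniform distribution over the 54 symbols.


H_max = log2(K) = log2(54) = 5.7549 bits/symbol. Redundancy = 1 - H/H_max = 1 - 3.76/5.7549 = 1 - 0.6534 = 0.3466

0.3466


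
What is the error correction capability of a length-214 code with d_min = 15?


Correction capability = floor((d-1)/2) = floor((15-1)/2) = 7

7 errors


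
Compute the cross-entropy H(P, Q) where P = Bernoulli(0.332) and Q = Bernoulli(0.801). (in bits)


H(P,Q) = -p*log2(q) - (1-p)*log2(1-q). -0.332*log2(0.801) = 0.106282; -0.668*log2(0.199) = 1.555879. H(P,Q) = 0.106282 + 1.555879 = 1.6622

1.6622 bits


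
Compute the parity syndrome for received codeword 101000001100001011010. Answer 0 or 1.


Syndrome = XOR of all bits = 1 XOR 0 XOR 1 XOR 0 XOR 0 XOR 0 XOR 0 XOR 0 XOR 1 XOR 1 XOR 0 XOR 0 XOR 0 XOR 0 XOR 1 XOR 0 XOR 1 XOR 1 XOR 0 XOR 1 XOR 0 = 0

0


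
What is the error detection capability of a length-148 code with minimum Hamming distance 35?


Detection capability = d_min - 1 = 35 - 1 = 34

34 errors


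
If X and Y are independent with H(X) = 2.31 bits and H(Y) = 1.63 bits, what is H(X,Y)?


For independent variables, H(X,Y) = H(X) + H(Y) = 2.31 + 1.63 = 3.94

3.94 bits


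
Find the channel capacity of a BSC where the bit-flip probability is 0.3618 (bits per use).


H(p) = -p*log2(p) - (1-p)*log2(1-p) = -0.3618*log2(0.3618) - 0.6382*log2(0.6382) = 0.530665 + 0.413502 = 0.9442. C = 1 - H(p) = 1 - 0.9442 = 0.0558

0.0558 bits


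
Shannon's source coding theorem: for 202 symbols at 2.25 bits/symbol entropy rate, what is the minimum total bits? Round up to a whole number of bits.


Minimum bits >= n * H = 202 * 2.25 = 454.5, rounded up to a whole number of bits = 455

455 bits


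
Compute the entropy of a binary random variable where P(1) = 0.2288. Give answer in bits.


H = -p*log2(p) - (1-p)*log2(1-p). -0.2288*log2(0.2288) = 0.486850; -0.7712*log2(0.7712) = 0.289064. H = 0.486850 + 0.289064 = 0.7759

0.7759 bits


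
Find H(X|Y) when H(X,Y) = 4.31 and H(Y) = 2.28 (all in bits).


H(X|Y) = H(X,Y) - H(Y) = 4.31 - 2.28 = 2.03

2.03 bits


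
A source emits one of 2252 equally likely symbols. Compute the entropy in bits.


H = log2(n) = log2(2252) = 11.137

11.137 bits


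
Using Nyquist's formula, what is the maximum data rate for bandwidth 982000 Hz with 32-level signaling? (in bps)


Rate = 2 * B * log2(M) = 2 * 982000 * 5.0 = 9820000.0

9820000.0 bps


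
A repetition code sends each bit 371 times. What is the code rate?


Rate = k/n = 1/371

1/371


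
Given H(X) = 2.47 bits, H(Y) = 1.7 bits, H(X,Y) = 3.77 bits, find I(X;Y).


I(X;Y) = H(X) + H(Y) - H(X,Y) = 2.47 + 1.7 - 3.77 = 0.4

0.4 bits


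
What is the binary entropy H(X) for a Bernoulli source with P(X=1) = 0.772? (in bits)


H = -p*log2(p) - (1-p)*log2(1-p). -0.772*log2(0.772) = 0.288209; -0.228*log2(0.228) = 0.486300. H = 0.288209 + 0.486300 = 0.7745

0.7745 bits


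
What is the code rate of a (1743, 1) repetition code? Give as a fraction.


Rate = k/n = 1/1743

1/1743


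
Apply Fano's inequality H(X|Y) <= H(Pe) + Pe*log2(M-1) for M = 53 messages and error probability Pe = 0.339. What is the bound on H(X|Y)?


H(Pe) = -Pe*log2(Pe) - (1-Pe)*log2(1-Pe) = -0.339*log2(0.339) - 0.661*log2(0.661) = 0.529058 + 0.394801 = 0.9239. Pe*log2(M-1) = 0.339*log2(52) = 1.932449. Bound = H(Pe) + Pe*log2(M-1) = 0.529058 + 0.394801 + 1.932449 = 2.8563

2.8563 bits


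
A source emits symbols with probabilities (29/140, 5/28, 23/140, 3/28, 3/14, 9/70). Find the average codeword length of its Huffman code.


Huffman construction (repeatedly merge the two least-probable nodes; each merge adds 1 bit to every symbol beneath it): 3/28 + 9/70 = 33/140; 23/140 + 5/28 = 12/35; 29/140 + 3/14 = 59/140; 33/140 + 12/35 = 81/140; 59/140 + 81/140 = 1. Resulting codeword lengths (in the order the probabilities were given): (2, 3, 3, 3, 2, 3). L_avg = sum(p_i * l_i) = 29/140*2 + 5/28*3 + 23/140*3 + 3/28*3 + 3/14*2 + 9/70*3 = 361/140 = 2.5786

2.5786 bits


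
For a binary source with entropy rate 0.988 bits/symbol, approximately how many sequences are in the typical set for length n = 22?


log2|A_typical| = nH = 22 * 0.988 = 21.736, so |A_typical| ~ 2^21.736 = 3.493e+06

3.493e+06


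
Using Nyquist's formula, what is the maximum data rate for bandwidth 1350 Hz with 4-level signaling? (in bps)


Rate = 2 * B * log2(M) = 2 * 1350 * 2.0 = 5400.0

5400.0 bps


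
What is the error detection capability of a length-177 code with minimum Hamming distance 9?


Detection capability = d_min - 1 = 9 - 1 = 8

8 errors


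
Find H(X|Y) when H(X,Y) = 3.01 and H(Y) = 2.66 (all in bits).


H(X|Y) = H(X,Y) - H(Y) = 3.01 - 2.66 = 0.35

0.35 bits


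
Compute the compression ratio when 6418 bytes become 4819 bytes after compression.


Ratio = original / compressed = 6418 / 4819 = 1.3318

1.3318


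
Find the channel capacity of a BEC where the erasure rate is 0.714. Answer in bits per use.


C = 1 - epsilon = 1 - 0.714 = 0.286

0.286 bits


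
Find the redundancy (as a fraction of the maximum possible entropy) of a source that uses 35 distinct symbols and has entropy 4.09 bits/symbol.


H_max = log2(K) = log2(35) = 5.1293 bits/symbol. Redundancy = 1 - H/H_max = 1 - 4.09/5.1293 = 1 - 0.7974 = 0.2026

0.2026


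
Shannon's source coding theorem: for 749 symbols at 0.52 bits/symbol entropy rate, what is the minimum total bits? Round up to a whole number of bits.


Minimum bits >= n * H = 749 * 0.52 = 389.48, rounded up to a whole number of bits = 390

390 bits


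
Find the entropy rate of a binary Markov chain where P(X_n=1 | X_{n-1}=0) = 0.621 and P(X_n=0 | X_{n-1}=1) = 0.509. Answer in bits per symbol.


Stationary distribution: pi_0 = p10/(p01+p10) = 0.4504, pi_1 = 0.5496. Entropy rate H' = pi_0*H(p01) + pi_1*H(p10) = 0.4504*0.9573 + 0.5496*0.9998 = 0.9807

0.9807 bits/symbol


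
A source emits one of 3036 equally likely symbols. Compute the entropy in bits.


H = log2(n) = log2(3036) = 11.568

11.568 bits


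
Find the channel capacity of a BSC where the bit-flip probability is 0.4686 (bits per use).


H(p) = -p*log2(p) - (1-p)*log2(1-p) = -0.4686*log2(0.4686) - 0.5314*log2(0.5314) = 0.512447 + 0.484706 = 0.9972. C = 1 - H(p) = 1 - 0.9972 = 0.0028

0.0028 bits


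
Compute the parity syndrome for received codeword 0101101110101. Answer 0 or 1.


Syndrome = XOR of all bits = 0 XOR 1 XOR 0 XOR 1 XOR 1 XOR 0 XOR 1 XOR 1 XOR 1 XOR 0 XOR 1 XOR 0 XOR 1 = 0

0


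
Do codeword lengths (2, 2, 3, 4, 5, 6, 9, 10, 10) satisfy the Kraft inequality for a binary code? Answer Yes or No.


Kraft sum = sum(2^(-l_i)) = 0.7383, need <= 1. Result: satisfied (a binary prefix-free code with these lengths exists)

Yes


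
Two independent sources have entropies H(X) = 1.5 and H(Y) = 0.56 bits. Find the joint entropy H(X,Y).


For independent variables, H(X,Y) = H(X) + H(Y) = 1.5 + 0.56 = 2.06

2.06 bits


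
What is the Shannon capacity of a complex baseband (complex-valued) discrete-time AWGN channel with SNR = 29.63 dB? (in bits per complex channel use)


SNR_linear = 10^(29.63/10) = 918.3326; C = log2(1 + SNR_linear) = log2(1 + 918.3326) = 9.8444

9.8444 bits/channel use


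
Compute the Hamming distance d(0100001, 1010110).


Count differing positions: ^ ^ ^ . ^ ^ ^ = 6 differences

6


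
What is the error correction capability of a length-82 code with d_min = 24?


Correction capability = floor((d-1)/2) = floor((24-1)/2) = 11

11 errors


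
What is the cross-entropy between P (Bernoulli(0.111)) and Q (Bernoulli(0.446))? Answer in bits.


H(P,Q) = -p*log2(q) - (1-p)*log2(1-q). -0.111*log2(0.446) = 0.129302; -0.889*log2(0.554) = 0.757465. H(P,Q) = 0.129302 + 0.757465 = 0.8868

0.8868 bits


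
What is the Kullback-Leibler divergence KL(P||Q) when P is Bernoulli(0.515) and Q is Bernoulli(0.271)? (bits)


KL = p*log2(p/q) + (1-p)*log2((1-p)/(1-q)) = 0.515*log2(0.515/0.271) + 0.485*log2(0.485/0.729) = 0.1919

0.1919 bits


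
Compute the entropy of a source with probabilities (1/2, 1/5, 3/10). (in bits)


H = -sum(p_i * log2(p_i)). Terms: -(1/2)*log2(1/2) = 0.500000; -(1/5)*log2(1/5) = 0.464386; -(3/10)*log2(3/10) = 0.521090. H = 0.500000 + 0.464386 + 0.521090 = 1.4855

1.4855 bits


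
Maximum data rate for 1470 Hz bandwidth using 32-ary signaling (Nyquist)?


Rate = 2 * B * log2(M) = 2 * 1470 * 5.0 = 14700.0

14700.0 bps


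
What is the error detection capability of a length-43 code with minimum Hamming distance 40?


Detection capability = d_min - 1 = 40 - 1 = 39

39 errors


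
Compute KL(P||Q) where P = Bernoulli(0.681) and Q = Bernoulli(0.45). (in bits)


KL = p*log2(p/q) + (1-p)*log2((1-p)/(1-q)) = 0.681*log2(0.681/0.45) + 0.319*log2(0.319/0.55) = 0.1564

0.1564 bits


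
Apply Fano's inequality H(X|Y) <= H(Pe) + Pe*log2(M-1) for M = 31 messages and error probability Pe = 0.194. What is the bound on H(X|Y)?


H(Pe) = -Pe*log2(Pe) - (1-Pe)*log2(1-Pe) = -0.194*log2(0.194) - 0.806*log2(0.806) = 0.458979 + 0.250785 = 0.7098. Pe*log2(M-1) = 0.194*log2(30) = 0.951937. Bound = H(Pe) + Pe*log2(M-1) = 0.458979 + 0.250785 + 0.951937 = 1.6617

1.6617 bits


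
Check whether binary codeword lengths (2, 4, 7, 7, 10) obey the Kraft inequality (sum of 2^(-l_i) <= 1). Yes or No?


Kraft sum = sum(2^(-l_i)) = 0.3291, need <= 1. Result: satisfied (a binary prefix-free code with these lengths exists)

Yes


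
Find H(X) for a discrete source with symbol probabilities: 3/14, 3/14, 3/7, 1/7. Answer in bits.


H = -sum(p_i * log2(p_i)). Terms: -(3/14)*log2(3/14) = 0.476227; -(3/14)*log2(3/14) = 0.476227; -(3/7)*log2(3/7) = 0.523882; -(1/7)*log2(1/7) = 0.401051. H = 0.476227 + 0.476227 + 0.523882 + 0.401051 = 1.8774

1.8774 bits


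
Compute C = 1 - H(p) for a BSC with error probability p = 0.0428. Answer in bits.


H(p) = -p*log2(p) - (1-p)*log2(1-p) = -0.0428*log2(0.0428) - 0.9572*log2(0.9572) = 0.194579 + 0.060407 = 0.255. C = 1 - H(p) = 1 - 0.255 = 0.745

0.745 bits


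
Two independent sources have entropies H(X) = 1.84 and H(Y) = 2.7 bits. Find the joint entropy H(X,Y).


For independent variables, H(X,Y) = H(X) + H(Y) = 1.84 + 2.7 = 4.54

4.54 bits


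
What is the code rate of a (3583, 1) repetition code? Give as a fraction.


Rate = k/n = 1/3583

1/3583


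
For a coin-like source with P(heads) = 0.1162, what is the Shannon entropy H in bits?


H = -p*log2(p) - (1-p)*log2(1-p). -0.1162*log2(0.1162) = 0.360838; -0.8838*log2(0.8838) = 0.157500. H = 0.360838 + 0.157500 = 0.5183

0.5183 bits


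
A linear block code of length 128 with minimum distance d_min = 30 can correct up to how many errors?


Correction capability = floor((d-1)/2) = floor((30-1)/2) = 14

14 errors


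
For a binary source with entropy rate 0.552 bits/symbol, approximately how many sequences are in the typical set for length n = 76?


log2|A_typical| = nH = 76 * 0.552 = 41.952, so |A_typical| ~ 2^41.952 = 4.254e+12

4.254e+12


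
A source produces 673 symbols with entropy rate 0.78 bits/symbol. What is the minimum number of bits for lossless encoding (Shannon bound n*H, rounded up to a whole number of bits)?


Minimum bits >= n * H = 673 * 0.78 = 524.94, rounded up to a whole number of bits = 525

525 bits


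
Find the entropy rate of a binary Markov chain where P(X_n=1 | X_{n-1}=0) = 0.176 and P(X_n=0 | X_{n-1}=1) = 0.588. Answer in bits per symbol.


Stationary distribution: pi_0 = p10/(p01+p10) = 0.7696, pi_1 = 0.2304. Entropy rate H' = pi_0*H(p01) + pi_1*H(p10) = 0.7696*0.6712 + 0.2304*0.9775 = 0.7418

0.7418 bits/symbol


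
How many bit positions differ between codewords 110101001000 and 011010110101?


Count differing positions: ^ . ^ ^ ^ ^ ^ ^ ^ ^ . ^ = 10 differences

10


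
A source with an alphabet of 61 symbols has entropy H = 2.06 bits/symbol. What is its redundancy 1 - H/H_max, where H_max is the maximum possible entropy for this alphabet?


H_max = log2(K) = log2(61) = 5.9307 bits/symbol. Redundancy = 1 - H/H_max = 1 - 2.06/5.9307 = 1 - 0.3473 = 0.6527

0.6527


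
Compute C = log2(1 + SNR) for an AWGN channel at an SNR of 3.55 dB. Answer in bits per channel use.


SNR_linear = 10^(3.55/10) = 2.2646; C = log2(1 + SNR_linear) = log2(1 + 2.2646) = 1.7069

1.7069 bits/channel use


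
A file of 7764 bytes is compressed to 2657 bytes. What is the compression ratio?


Ratio = original / compressed = 7764 / 2657 = 2.9221

2.9221


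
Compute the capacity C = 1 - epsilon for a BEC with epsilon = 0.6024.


C = 1 - epsilon = 1 - 0.6024 = 0.3976

0.3976 bits


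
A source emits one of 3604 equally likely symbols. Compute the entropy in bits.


H = log2(n) = log2(3604) = 11.8154

11.8154 bits


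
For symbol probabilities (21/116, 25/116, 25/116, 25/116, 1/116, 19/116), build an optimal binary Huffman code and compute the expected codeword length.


Huffman construction (repeatedly merge the two least-probable nodes; each merge adds 1 bit to every symbol beneath it): 1/116 + 19/116 = 5/29; 5/29 + 21/116 = 41/116; 25/116 + 25/116 = 25/58; 25/116 + 41/116 = 33/58; 25/58 + 33/58 = 1. Resulting codeword lengths (in the order the probabilities were given): (3, 2, 2, 2, 4, 4). L_avg = sum(p_i * l_i) = 21/116*3 + 25/116*2 + 25/116*2 + 25/116*2 + 1/116*4 + 19/116*4 = 293/116 = 2.5259

2.5259 bits


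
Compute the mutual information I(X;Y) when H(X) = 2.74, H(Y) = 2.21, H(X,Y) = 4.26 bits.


I(X;Y) = H(X) + H(Y) - H(X,Y) = 2.74 + 2.21 - 4.26 = 0.69

0.69 bits


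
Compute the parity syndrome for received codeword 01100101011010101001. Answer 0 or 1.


Syndrome = XOR of all bits = 0 XOR 1 XOR 1 XOR 0 XOR 0 XOR 1 XOR 0 XOR 1 XOR 0 XOR 1 XOR 1 XOR 0 XOR 1 XOR 0 XOR 1 XOR 0 XOR 1 XOR 0 XOR 0 XOR 1 = 0

0


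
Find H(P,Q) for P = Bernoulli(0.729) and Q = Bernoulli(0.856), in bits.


H(P,Q) = -p*log2(q) - (1-p)*log2(1-q). -0.729*log2(0.856) = 0.163527; -0.271*log2(0.144) = 0.757678. H(P,Q) = 0.163527 + 0.757678 = 0.9212

0.9212 bits


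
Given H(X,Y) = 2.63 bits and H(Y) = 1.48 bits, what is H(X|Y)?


H(X|Y) = H(X,Y) - H(Y) = 2.63 - 1.48 = 1.15

1.15 bits


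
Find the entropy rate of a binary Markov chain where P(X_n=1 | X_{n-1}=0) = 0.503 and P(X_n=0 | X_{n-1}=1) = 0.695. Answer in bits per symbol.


Stationary distribution: pi_0 = p10/(p01+p10) = 0.5801, pi_1 = 0.4199. Entropy rate H' = pi_0*H(p01) + pi_1*H(p10) = 0.5801*1.0 + 0.4199*0.8873 = 0.9527

0.9527 bits/symbol


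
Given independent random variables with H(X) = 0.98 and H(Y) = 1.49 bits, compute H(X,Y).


For independent variables, H(X,Y) = H(X) + H(Y) = 0.98 + 1.49 = 2.47

2.47 bits


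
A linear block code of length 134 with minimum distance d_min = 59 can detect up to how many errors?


Detection capability = d_min - 1 = 59 - 1 = 58

58 errors


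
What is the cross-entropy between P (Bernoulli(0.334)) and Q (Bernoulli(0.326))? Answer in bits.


H(P,Q) = -p*log2(q) - (1-p)*log2(1-q). -0.334*log2(0.326) = 0.540097; -0.666*log2(0.674) = 0.379074. H(P,Q) = 0.540097 + 0.379074 = 0.9192

0.9192 bits


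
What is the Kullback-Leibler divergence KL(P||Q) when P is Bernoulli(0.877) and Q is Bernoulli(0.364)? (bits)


KL = p*log2(p/q) + (1-p)*log2((1-p)/(1-q)) = 0.877*log2(0.877/0.364) + 0.123*log2(0.123/0.636) = 0.821

0.821 bits


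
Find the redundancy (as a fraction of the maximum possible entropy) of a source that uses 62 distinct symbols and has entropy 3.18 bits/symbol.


H_max = log2(K) = log2(62) = 5.9542 bits/symbol. Redundancy = 1 - H/H_max = 1 - 3.18/5.9542 = 1 - 0.5341 = 0.4659

0.4659


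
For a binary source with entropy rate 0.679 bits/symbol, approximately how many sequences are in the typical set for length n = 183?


log2|A_typical| = nH = 183 * 0.679 = 124.257, so |A_typical| ~ 2^124.257 = 2.541e+37

2.541e+37


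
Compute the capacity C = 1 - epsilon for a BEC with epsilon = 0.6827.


C = 1 - epsilon = 1 - 0.6827 = 0.3173

0.3173 bits


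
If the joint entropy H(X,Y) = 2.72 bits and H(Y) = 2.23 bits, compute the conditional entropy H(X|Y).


H(X|Y) = H(X,Y) - H(Y) = 2.72 - 2.23 = 0.49

0.49 bits


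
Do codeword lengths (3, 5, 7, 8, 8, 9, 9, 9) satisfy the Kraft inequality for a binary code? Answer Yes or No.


Kraft sum = sum(2^(-l_i)) = 0.1777, need <= 1. Result: satisfied (a binary prefix-free code with these lengths exists)

Yes


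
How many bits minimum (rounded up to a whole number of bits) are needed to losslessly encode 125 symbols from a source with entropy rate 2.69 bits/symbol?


Minimum bits >= n * H = 125 * 2.69 = 336.25, rounded up to a whole number of bits = 337

337 bits


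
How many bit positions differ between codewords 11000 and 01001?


Count differing positions: ^ . . . ^ = 2 differences

2


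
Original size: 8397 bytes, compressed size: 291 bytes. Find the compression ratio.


Ratio = original / compressed = 8397 / 291 = 28.8557

28.8557


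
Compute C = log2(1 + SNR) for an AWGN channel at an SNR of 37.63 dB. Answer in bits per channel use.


SNR_linear = 10^(37.63/10) = 5794.287; C = log2(1 + SNR_linear) = log2(1 + 5794.287) = 12.5007

12.5007 bits/channel use


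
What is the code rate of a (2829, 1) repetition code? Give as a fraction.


Rate = k/n = 1/2829

1/2829


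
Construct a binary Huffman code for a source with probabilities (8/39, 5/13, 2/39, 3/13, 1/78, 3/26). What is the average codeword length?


Huffman construction (repeatedly merge the two least-probable nodes; each merge adds 1 bit to every symbol beneath it): 1/78 + 2/39 = 5/78; 5/78 + 3/26 = 7/39; 7/39 + 8/39 = 5/13; 3/13 + 5/13 = 8/13; 5/13 + 8/13 = 1. Resulting codeword lengths (in the order the probabilities were given): (2, 2, 4, 2, 4, 3). L_avg = sum(p_i * l_i) = 8/39*2 + 5/13*2 + 2/39*4 + 3/13*2 + 1/78*4 + 3/26*3 = 175/78 = 2.2436

2.2436 bits


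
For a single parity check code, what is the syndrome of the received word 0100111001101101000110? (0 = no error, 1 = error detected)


Syndrome = XOR of all bits = 0 XOR 1 XOR 0 XOR 0 XOR 1 XOR 1 XOR 1 XOR 0 XOR 0 XOR 1 XOR 1 XOR 0 XOR 1 XOR 1 XOR 0 XOR 1 XOR 0 XOR 0 XOR 0 XOR 1 XOR 1 XOR 0 = 1

1


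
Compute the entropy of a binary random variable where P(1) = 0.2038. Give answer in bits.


H = -p*log2(p) - (1-p)*log2(1-p). -0.2038*log2(0.2038) = 0.467675; -0.7962*log2(0.7962) = 0.261788. H = 0.467675 + 0.261788 = 0.7295

0.7295 bits


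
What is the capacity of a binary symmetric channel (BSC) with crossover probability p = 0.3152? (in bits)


H(p) = -p*log2(p) - (1-p)*log2(1-p) = -0.3152*log2(0.3152) - 0.6848*log2(0.6848) = 0.525016 + 0.374069 = 0.8991. C = 1 - H(p) = 1 - 0.8991 = 0.1009

0.1009 bits


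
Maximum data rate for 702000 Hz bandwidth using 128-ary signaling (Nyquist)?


Rate = 2 * B * log2(M) = 2 * 702000 * 7.0 = 9828000.0

9828000.0 bps


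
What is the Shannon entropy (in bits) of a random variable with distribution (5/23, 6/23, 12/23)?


H = -sum(p_i * log2(p_i)). Terms: -(5/23)*log2(5/23) = 0.478616; -(6/23)*log2(6/23) = 0.505722; -(12/23)*log2(12/23) = 0.489704. H = 0.478616 + 0.505722 + 0.489704 = 1.474

1.474 bits


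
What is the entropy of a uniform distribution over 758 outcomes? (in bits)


H = log2(n) = log2(758) = 9.5661

9.5661 bits


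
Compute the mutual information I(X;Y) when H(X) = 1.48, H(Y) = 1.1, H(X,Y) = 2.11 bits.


I(X;Y) = H(X) + H(Y) - H(X,Y) = 1.48 + 1.1 - 2.11 = 0.47

0.47 bits


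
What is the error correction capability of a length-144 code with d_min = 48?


Correction capability = floor((d-1)/2) = floor((48-1)/2) = 23

23 errors


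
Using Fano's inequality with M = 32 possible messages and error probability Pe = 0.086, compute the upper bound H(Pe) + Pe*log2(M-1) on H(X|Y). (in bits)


H(Pe) = -Pe*log2(Pe) - (1-Pe)*log2(1-Pe) = -0.086*log2(0.086) - 0.914*log2(0.914) = 0.304399 + 0.118577 = 0.423. Pe*log2(M-1) = 0.086*log2(31) = 0.426061. Bound = H(Pe) + Pe*log2(M-1) = 0.304399 + 0.118577 + 0.426061 = 0.849

0.849 bits


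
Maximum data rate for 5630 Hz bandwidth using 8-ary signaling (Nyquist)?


Rate = 2 * B * log2(M) = 2 * 5630 * 3.0 = 33780.0

33780.0 bps


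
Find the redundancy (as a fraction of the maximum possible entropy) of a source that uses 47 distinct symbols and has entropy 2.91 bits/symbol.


H_max = log2(K) = log2(47) = 5.5546 bits/symbol. Redundancy = 1 - H/H_max = 1 - 2.91/5.5546 = 1 - 0.5239 = 0.4761

0.4761


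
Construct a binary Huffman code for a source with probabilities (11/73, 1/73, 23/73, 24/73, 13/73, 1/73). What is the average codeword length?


Huffman construction (repeatedly merge the two least-probable nodes; each merge adds 1 bit to every symbol beneath it): 1/73 + 1/73 = 2/73; 2/73 + 11/73 = 13/73; 13/73 + 13/73 = 26/73; 23/73 + 24/73 = 47/73; 26/73 + 47/73 = 1. Resulting codeword lengths (in the order the probabilities were given): (3, 4, 2, 2, 2, 4). L_avg = sum(p_i * l_i) = 11/73*3 + 1/73*4 + 23/73*2 + 24/73*2 + 13/73*2 + 1/73*4 = 161/73 = 2.2055

2.2055 bits


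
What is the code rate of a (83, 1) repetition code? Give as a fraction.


Rate = k/n = 1/83

1/83


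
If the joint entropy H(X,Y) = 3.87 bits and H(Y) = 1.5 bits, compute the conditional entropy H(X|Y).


H(X|Y) = H(X,Y) - H(Y) = 3.87 - 1.5 = 2.37

2.37 bits


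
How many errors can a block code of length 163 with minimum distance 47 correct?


Correction capability = floor((d-1)/2) = floor((47-1)/2) = 23

23 errors


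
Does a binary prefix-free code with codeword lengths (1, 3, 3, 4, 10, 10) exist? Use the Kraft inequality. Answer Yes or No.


Kraft sum = sum(2^(-l_i)) = 0.8145, need <= 1. Result: satisfied (a binary prefix-free code with these lengths exists)

Yes


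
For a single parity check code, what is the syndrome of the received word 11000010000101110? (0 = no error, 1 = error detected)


Syndrome = XOR of all bits = 1 XOR 1 XOR 0 XOR 0 XOR 0 XOR 0 XOR 1 XOR 0 XOR 0 XOR 0 XOR 0 XOR 1 XOR 0 XOR 1 XOR 1 XOR 1 XOR 0 = 1

1


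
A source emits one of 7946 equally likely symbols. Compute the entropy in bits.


H = log2(n) = log2(7946) = 12.956

12.956 bits


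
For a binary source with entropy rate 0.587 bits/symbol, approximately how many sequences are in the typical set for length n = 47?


log2|A_typical| = nH = 47 * 0.587 = 27.589, so |A_typical| ~ 2^27.589 = 2.019e+08

2.019e+08


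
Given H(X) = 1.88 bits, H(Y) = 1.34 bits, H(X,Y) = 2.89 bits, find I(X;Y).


I(X;Y) = H(X) + H(Y) - H(X,Y) = 1.88 + 1.34 - 2.89 = 0.33

0.33 bits


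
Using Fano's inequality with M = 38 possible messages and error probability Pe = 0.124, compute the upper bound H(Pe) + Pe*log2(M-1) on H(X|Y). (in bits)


H(Pe) = -Pe*log2(Pe) - (1-Pe)*log2(1-Pe) = -0.124*log2(0.124) - 0.876*log2(0.876) = 0.373437 + 0.167314 = 0.5408. Pe*log2(M-1) = 0.124*log2(37) = 0.645972. Bound = H(Pe) + Pe*log2(M-1) = 0.373437 + 0.167314 + 0.645972 = 1.1867

1.1867 bits


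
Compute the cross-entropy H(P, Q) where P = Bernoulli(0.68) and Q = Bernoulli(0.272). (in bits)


H(P,Q) = -p*log2(q) - (1-p)*log2(1-q). -0.68*log2(0.272) = 1.277259; -0.32*log2(0.728) = 0.146557. H(P,Q) = 1.277259 + 0.146557 = 1.4238

1.4238 bits


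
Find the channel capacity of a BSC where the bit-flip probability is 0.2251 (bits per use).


H(p) = -p*log2(p) - (1-p)*log2(1-p) = -0.2251*log2(0.2251) - 0.7749*log2(0.7749) = 0.484272 + 0.285100 = 0.7694. C = 1 - H(p) = 1 - 0.7694 = 0.2306

0.2306 bits


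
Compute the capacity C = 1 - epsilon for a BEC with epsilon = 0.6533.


C = 1 - epsilon = 1 - 0.6533 = 0.3467

0.3467 bits


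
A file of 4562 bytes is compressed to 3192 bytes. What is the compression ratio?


Ratio = original / compressed = 4562 / 3192 = 1.4292

1.4292


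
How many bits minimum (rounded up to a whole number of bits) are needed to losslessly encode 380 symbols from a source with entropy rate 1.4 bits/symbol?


Minimum bits >= n * H = 380 * 1.4 = 532.0, rounded up to a whole number of bits = 532

532 bits


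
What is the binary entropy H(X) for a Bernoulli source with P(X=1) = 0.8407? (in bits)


H = -p*log2(p) - (1-p)*log2(1-p). -0.8407*log2(0.8407) = 0.210458; -0.1593*log2(0.1593) = 0.422174. H = 0.210458 + 0.422174 = 0.6326

0.6326 bits


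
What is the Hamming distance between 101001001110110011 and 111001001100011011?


Count differing positions: . ^ . . . . . . . . ^ . ^ . ^ . . . = 4 differences

4


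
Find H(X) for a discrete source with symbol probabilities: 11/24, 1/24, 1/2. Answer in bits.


H = -sum(p_i * log2(p_i)). Terms: -(11/24)*log2(11/24) = 0.515868; -(1/24)*log2(1/24) = 0.191040; -(1/2)*log2(1/2) = 0.500000. H = 0.515868 + 0.191040 + 0.500000 = 1.2069

1.2069 bits


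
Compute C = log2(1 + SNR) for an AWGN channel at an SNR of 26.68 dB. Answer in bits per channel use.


SNR_linear = 10^(26.68/10) = 465.5861; C = log2(1 + SNR_linear) = log2(1 + 465.5861) = 8.866

8.866 bits/channel use


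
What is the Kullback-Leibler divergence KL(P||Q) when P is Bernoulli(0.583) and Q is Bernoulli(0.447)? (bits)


KL = p*log2(p/q) + (1-p)*log2((1-p)/(1-q)) = 0.583*log2(0.583/0.447) + 0.417*log2(0.417/0.553) = 0.0536

0.0536 bits


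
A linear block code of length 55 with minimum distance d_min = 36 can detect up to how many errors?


Detection capability = d_min - 1 = 36 - 1 = 35

35 errors


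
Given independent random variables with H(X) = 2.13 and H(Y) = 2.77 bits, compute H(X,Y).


For independent variables, H(X,Y) = H(X) + H(Y) = 2.13 + 2.77 = 4.9

4.9 bits


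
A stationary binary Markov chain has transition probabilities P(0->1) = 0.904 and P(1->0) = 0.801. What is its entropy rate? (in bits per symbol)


Stationary distribution: pi_0 = p10/(p01+p10) = 0.4698, pi_1 = 0.5302. Entropy rate H' = pi_0*H(p01) + pi_1*H(p10) = 0.4698*0.4562 + 0.5302*0.7199 = 0.596

0.596 bits/symbol


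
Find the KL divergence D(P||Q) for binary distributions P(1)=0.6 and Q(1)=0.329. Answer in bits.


KL = p*log2(p/q) + (1-p)*log2((1-p)/(1-q)) = 0.6*log2(0.6/0.329) + 0.4*log2(0.4/0.671) = 0.2216

0.2216 bits


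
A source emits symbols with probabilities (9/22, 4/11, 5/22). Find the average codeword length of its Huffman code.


Huffman construction (repeatedly merge the two least-probable nodes; each merge adds 1 bit to every symbol beneath it): 5/22 + 4/11 = 13/22; 9/22 + 13/22 = 1. Resulting codeword lengths (in the order the probabilities were given): (1, 2, 2). L_avg = sum(p_i * l_i) = 9/22*1 + 4/11*2 + 5/22*2 = 35/22 = 1.5909

1.5909 bits


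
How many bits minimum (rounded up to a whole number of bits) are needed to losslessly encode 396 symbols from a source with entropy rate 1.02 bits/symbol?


Minimum bits >= n * H = 396 * 1.02 = 403.92, rounded up to a whole number of bits = 404

404 bits


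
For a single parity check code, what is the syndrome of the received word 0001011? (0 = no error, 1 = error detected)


Syndrome = XOR of all bits = 0 XOR 0 XOR 0 XOR 1 XOR 0 XOR 1 XOR 1 = 1

1


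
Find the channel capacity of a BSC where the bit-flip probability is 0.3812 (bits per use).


H(p) = -p*log2(p) - (1-p)*log2(1-p) = -0.3812*log2(0.3812) - 0.6188*log2(0.6188) = 0.530394 + 0.428491 = 0.9589. C = 1 - H(p) = 1 - 0.9589 = 0.0411

0.0411 bits


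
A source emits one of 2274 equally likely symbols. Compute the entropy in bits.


H = log2(n) = log2(2274) = 11.151

11.151 bits


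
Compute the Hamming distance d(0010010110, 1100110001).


Count differing positions: ^ ^ ^ . ^ . . ^ ^ ^ = 7 differences

7


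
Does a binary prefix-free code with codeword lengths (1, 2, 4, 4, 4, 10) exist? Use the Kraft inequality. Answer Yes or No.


Kraft sum = sum(2^(-l_i)) = 0.9385, need <= 1. Result: satisfied (a binary prefix-free code with these lengths exists)

Yes


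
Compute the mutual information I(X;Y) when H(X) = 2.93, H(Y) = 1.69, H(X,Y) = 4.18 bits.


I(X;Y) = H(X) + H(Y) - H(X,Y) = 2.93 + 1.69 - 4.18 = 0.44

0.44 bits


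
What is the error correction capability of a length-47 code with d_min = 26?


Correction capability = floor((d-1)/2) = floor((26-1)/2) = 12

12 errors


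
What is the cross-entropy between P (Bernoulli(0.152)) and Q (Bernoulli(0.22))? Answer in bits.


H(P,Q) = -p*log2(q) - (1-p)*log2(1-q). -0.152*log2(0.22) = 0.332033; -0.848*log2(0.78) = 0.303969. H(P,Q) = 0.332033 + 0.303969 = 0.636

0.636 bits


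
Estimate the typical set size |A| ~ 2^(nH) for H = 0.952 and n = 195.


log2|A_typical| = nH = 195 * 0.952 = 185.64, so |A_typical| ~ 2^185.64 = 7.642e+55

7.642e+55


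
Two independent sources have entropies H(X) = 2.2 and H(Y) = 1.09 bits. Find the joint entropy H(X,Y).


For independent variables, H(X,Y) = H(X) + H(Y) = 2.2 + 1.09 = 3.29

3.29 bits


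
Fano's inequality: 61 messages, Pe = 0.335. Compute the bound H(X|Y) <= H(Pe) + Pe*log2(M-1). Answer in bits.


H(Pe) = -Pe*log2(Pe) - (1-Pe)*log2(1-Pe) = -0.335*log2(0.335) - 0.665*log2(0.665) = 0.528552 + 0.391402 = 0.92. Pe*log2(M-1) = 0.335*log2(60) = 1.978808. Bound = H(Pe) + Pe*log2(M-1) = 0.528552 + 0.391402 + 1.978808 = 2.8988

2.8988 bits


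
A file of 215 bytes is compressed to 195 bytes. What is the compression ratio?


Ratio = original / compressed = 215 / 195 = 1.1026

1.1026


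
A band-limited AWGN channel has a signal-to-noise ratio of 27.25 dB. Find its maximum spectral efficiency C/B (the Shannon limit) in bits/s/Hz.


SNR_linear = 10^(27.25/10) = 530.8844; C/B = log2(1 + SNR_linear) = log2(1 + 530.8844) = 9.055

9.055 bits/s/Hz


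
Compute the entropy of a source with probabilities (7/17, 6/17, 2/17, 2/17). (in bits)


H = -sum(p_i * log2(p_i)). Terms: -(7/17)*log2(7/17) = 0.527103; -(6/17)*log2(6/17) = 0.530294; -(2/17)*log2(2/17) = 0.363231; -(2/17)*log2(2/17) = 0.363231. H = 0.527103 + 0.530294 + 0.363231 + 0.363231 = 1.7839

1.7839 bits


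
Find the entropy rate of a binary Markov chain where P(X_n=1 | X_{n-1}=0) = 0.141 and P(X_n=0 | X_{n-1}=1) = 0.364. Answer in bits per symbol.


Stationary distribution: pi_0 = p10/(p01+p10) = 0.7208, pi_1 = 0.2792. Entropy rate H' = pi_0*H(p01) + pi_1*H(p10) = 0.7208*0.5869 + 0.2792*0.946 = 0.6871

0.6871 bits/symbol


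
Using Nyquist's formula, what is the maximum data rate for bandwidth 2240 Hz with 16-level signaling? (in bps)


Rate = 2 * B * log2(M) = 2 * 2240 * 4.0 = 17920.0

17920.0 bps


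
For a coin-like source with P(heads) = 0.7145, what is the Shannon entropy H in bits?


H = -p*log2(p) - (1-p)*log2(1-p). -0.7145*log2(0.7145) = 0.346528; -0.2855*log2(0.2855) = 0.516309. H = 0.346528 + 0.516309 = 0.8628

0.8628 bits


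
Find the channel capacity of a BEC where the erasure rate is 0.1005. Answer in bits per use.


C = 1 - epsilon = 1 - 0.1005 = 0.8995

0.8995 bits


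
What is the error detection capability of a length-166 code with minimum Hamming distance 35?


Detection capability = d_min - 1 = 35 - 1 = 34

34 errors


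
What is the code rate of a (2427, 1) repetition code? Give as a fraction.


Rate = k/n = 1/2427

1/2427


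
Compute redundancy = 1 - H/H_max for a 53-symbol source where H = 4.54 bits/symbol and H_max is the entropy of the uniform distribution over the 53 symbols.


H_max = log2(K) = log2(53) = 5.7279 bits/symbol. Redundancy = 1 - H/H_max = 1 - 4.54/5.7279 = 1 - 0.7926 = 0.2074

0.2074


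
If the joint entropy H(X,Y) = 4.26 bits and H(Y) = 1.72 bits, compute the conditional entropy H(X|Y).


H(X|Y) = H(X,Y) - H(Y) = 4.26 - 1.72 = 2.54

2.54 bits
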